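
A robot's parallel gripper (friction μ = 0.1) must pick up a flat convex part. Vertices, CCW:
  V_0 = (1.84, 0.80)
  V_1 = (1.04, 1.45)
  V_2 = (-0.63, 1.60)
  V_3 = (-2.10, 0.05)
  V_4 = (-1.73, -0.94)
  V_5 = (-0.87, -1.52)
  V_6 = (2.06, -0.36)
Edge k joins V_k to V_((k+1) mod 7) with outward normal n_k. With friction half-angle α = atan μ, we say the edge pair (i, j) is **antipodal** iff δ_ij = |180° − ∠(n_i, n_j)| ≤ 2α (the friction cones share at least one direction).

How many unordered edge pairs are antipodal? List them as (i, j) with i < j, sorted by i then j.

count = 2; pairs: (0,4), (3,6)

α = atan 0.1 = 5.71°;  2α = 11.42°
n_0 = (+0.6306, +0.7761)
n_1 = (+0.0895, +0.9960)
n_2 = (-0.7256, +0.6881)
n_3 = (-0.9367, -0.3501)
n_4 = (-0.5591, -0.8291)
n_5 = (+0.3681, -0.9298)
n_6 = (+0.9825, +0.1863)
  (0,1): δ = 146.04°  ·
  (0,2): δ = 94.39°  ·
  (0,3): δ = 30.41°  ·
  (0,4): δ = 5.10°  ✓
  (0,5): δ = 60.69°  ·
  (0,6): δ = 139.83°  ·
  (1,2): δ = 128.35°  ·
  (1,3): δ = 64.37°  ·
  (1,4): δ = 28.86°  ·
  (1,5): δ = 26.73°  ·
  (1,6): δ = 105.87°  ·
  (2,3): δ = 116.02°  ·
  (2,4): δ = 80.51°  ·
  (2,5): δ = 24.92°  ·
  (2,6): δ = 54.22°  ·
  (3,4): δ = 144.49°  ·
  (3,5): δ = 88.89°  ·
  (3,6): δ = 9.75°  ✓
  (4,5): δ = 124.40°  ·
  (4,6): δ = 45.26°  ·
  (5,6): δ = 100.86°  ·
antipodal pairs: 2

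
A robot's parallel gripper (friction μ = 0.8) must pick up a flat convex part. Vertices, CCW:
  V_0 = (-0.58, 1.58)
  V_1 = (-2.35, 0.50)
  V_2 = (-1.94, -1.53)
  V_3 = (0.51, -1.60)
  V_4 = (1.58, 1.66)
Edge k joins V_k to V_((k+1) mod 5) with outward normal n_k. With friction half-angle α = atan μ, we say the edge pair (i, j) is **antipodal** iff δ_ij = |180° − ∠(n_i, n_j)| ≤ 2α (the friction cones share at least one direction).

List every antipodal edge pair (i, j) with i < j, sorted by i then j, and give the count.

count = 5; pairs: (0,2), (0,3), (1,3), (2,4), (3,4)

α = atan 0.8 = 38.66°;  2α = 77.32°
n_0 = (-0.5209, +0.8536)
n_1 = (-0.9802, -0.1980)
n_2 = (-0.0286, -0.9996)
n_3 = (+0.9501, -0.3119)
n_4 = (-0.0370, +0.9993)
  (0,1): δ = 109.97°  ·
  (0,2): δ = 33.03°  ✓
  (0,3): δ = 40.44°  ✓
  (0,4): δ = 150.73°  ·
  (1,2): δ = 103.06°  ·
  (1,3): δ = 29.59°  ✓
  (1,4): δ = 80.70°  ·
  (2,3): δ = 106.53°  ·
  (2,4): δ = 3.76°  ✓
  (3,4): δ = 69.71°  ✓
antipodal pairs: 5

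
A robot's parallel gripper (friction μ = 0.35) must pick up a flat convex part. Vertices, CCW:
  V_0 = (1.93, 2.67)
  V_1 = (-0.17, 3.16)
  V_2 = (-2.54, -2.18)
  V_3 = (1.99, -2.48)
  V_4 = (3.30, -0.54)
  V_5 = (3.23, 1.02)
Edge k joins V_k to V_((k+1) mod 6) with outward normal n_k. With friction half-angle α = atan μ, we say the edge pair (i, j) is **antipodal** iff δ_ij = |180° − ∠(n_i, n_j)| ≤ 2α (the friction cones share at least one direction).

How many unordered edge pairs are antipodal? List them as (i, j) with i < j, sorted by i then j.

count = 3; pairs: (0,2), (1,3), (1,4)

α = atan 0.35 = 19.29°;  2α = 38.58°
n_0 = (+0.2272, +0.9738)
n_1 = (-0.9140, +0.4057)
n_2 = (-0.0661, -0.9978)
n_3 = (+0.8287, -0.5596)
n_4 = (+0.9990, +0.0448)
n_5 = (+0.7855, +0.6189)
  (0,1): δ = 100.80°  ·
  (0,2): δ = 9.35°  ✓
  (0,3): δ = 69.10°  ·
  (0,4): δ = 105.70°  ·
  (0,5): δ = 141.37°  ·
  (1,2): δ = 69.86°  ·
  (1,3): δ = 10.10°  ✓
  (1,4): δ = 26.50°  ✓
  (1,5): δ = 62.17°  ·
  (2,3): δ = 120.24°  ·
  (2,4): δ = 83.64°  ·
  (2,5): δ = 47.98°  ·
  (3,4): δ = 143.40°  ·
  (3,5): δ = 107.74°  ·
  (4,5): δ = 144.34°  ·
antipodal pairs: 3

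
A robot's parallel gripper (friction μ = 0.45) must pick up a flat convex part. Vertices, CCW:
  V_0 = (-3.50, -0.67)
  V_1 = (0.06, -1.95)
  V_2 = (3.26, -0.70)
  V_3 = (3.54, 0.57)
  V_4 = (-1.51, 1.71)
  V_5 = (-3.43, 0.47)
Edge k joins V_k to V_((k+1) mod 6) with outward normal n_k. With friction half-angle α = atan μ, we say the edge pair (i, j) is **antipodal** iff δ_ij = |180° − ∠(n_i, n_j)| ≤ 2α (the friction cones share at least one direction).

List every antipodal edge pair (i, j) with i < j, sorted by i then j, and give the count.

α = atan 0.45 = 24.23°;  2α = 48.46°
n_0 = (-0.3383, -0.9410)
n_1 = (+0.3639, -0.9315)
n_2 = (+0.9765, -0.2153)
n_3 = (+0.2202, +0.9755)
n_4 = (-0.5425, +0.8400)
n_5 = (-0.9981, +0.0613)
  (0,1): δ = 138.89°  ·
  (0,2): δ = 82.66°  ·
  (0,3): δ = 7.06°  ✓
  (0,4): δ = 52.63°  ·
  (0,5): δ = 106.26°  ·
  (1,2): δ = 123.77°  ·
  (1,3): δ = 34.06°  ✓
  (1,4): δ = 11.52°  ✓
  (1,5): δ = 65.15°  ·
  (2,3): δ = 90.29°  ·
  (2,4): δ = 44.71°  ✓
  (2,5): δ = 8.92°  ✓
  (3,4): δ = 134.42°  ·
  (3,5): δ = 80.79°  ·
  (4,5): δ = 126.37°  ·
antipodal pairs: 5

count = 5; pairs: (0,3), (1,3), (1,4), (2,4), (2,5)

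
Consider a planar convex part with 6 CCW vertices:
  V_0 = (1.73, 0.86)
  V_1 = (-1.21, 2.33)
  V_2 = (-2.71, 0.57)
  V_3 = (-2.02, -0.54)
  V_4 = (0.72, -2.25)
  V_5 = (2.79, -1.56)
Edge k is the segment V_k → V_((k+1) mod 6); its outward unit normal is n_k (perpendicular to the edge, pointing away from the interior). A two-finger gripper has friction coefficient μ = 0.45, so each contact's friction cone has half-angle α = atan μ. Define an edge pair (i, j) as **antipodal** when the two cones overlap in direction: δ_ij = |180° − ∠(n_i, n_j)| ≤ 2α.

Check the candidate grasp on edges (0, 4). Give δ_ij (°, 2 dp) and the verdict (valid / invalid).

α = atan 0.45 = 24.23°;  2α = 48.46°
edge 0: e_0 = (-2.94, +1.47);  n_0 = (+0.4472, +0.8944)
edge 4: e_4 = (+2.07, +0.69);  n_4 = (+0.3162, -0.9487)
∠(n_0, n_4) = 135.00°
δ = |180° − 135.00°| = 45.00°
45.00° ≤ 2α = 48.46°  →  valid

δ = 45.00°, valid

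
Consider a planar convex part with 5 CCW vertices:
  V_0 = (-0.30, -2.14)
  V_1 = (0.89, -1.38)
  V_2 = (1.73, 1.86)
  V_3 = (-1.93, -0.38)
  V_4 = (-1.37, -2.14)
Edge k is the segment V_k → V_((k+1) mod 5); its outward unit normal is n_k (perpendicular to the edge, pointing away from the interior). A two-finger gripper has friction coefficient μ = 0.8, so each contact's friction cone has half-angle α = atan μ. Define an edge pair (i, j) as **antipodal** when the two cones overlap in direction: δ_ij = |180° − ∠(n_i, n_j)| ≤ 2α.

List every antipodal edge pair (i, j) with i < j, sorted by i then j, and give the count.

count = 5; pairs: (0,2), (0,3), (1,2), (1,3), (2,4)

α = atan 0.8 = 38.66°;  2α = 77.32°
n_0 = (+0.5382, -0.8428)
n_1 = (+0.9680, -0.2510)
n_2 = (-0.5220, +0.8529)
n_3 = (-0.9529, -0.3032)
n_4 = (+0.0000, -1.0000)
  (0,1): δ = 137.10°  ·
  (0,2): δ = 1.10°  ✓
  (0,3): δ = 75.09°  ✓
  (0,4): δ = 147.44°  ·
  (1,2): δ = 44.00°  ✓
  (1,3): δ = 32.18°  ✓
  (1,4): δ = 104.53°  ·
  (2,3): δ = 103.82°  ·
  (2,4): δ = 31.47°  ✓
  (3,4): δ = 107.65°  ·
antipodal pairs: 5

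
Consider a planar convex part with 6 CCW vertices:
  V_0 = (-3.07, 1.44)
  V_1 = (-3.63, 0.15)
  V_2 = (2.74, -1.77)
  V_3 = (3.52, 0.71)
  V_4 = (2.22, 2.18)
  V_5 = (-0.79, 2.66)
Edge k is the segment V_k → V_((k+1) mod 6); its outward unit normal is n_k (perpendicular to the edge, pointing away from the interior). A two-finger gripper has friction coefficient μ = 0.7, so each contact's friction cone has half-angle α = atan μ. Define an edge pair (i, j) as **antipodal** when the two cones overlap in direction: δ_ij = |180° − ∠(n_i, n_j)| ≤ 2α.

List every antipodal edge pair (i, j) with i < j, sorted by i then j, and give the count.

α = atan 0.7 = 34.99°;  2α = 69.98°
n_0 = (-0.9173, +0.3982)
n_1 = (-0.2886, -0.9575)
n_2 = (+0.9539, -0.3000)
n_3 = (+0.7491, +0.6625)
n_4 = (+0.1575, +0.9875)
n_5 = (-0.4718, +0.8817)
  (0,1): δ = 83.31°  ·
  (0,2): δ = 6.01°  ✓
  (0,3): δ = 64.95°  ✓
  (0,4): δ = 104.41°  ·
  (0,5): δ = 141.62°  ·
  (1,2): δ = 90.69°  ·
  (1,3): δ = 31.74°  ✓
  (1,4): δ = 7.71°  ✓
  (1,5): δ = 44.92°  ✓
  (2,3): δ = 121.05°  ·
  (2,4): δ = 81.60°  ·
  (2,5): δ = 44.39°  ✓
  (3,4): δ = 140.55°  ·
  (3,5): δ = 103.34°  ·
  (4,5): δ = 142.79°  ·
antipodal pairs: 6

count = 6; pairs: (0,2), (0,3), (1,3), (1,4), (1,5), (2,5)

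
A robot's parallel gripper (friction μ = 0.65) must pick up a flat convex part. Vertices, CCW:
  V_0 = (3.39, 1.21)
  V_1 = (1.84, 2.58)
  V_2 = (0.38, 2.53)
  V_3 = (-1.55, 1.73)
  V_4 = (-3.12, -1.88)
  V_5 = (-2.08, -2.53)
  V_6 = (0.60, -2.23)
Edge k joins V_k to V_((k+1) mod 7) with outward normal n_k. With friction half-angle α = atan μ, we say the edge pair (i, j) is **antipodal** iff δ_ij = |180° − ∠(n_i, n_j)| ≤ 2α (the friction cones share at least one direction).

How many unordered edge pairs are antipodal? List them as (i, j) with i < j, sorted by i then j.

count = 10; pairs: (0,4), (0,5), (1,4), (1,5), (1,6), (2,4), (2,5), (2,6), (3,5), (3,6)

α = atan 0.65 = 33.02°;  2α = 66.05°
n_0 = (+0.6623, +0.7493)
n_1 = (-0.0342, +0.9994)
n_2 = (-0.3829, +0.9238)
n_3 = (-0.9170, +0.3988)
n_4 = (-0.5300, -0.8480)
n_5 = (+0.1112, -0.9938)
n_6 = (+0.7767, -0.6299)
  (0,1): δ = 136.57°  ·
  (0,2): δ = 116.01°  ·
  (0,3): δ = 72.03°  ·
  (0,4): δ = 9.47°  ✓
  (0,5): δ = 47.86°  ✓
  (0,6): δ = 92.43°  ·
  (1,2): δ = 159.45°  ·
  (1,3): δ = 115.47°  ·
  (1,4): δ = 33.97°  ✓
  (1,5): δ = 4.43°  ✓
  (1,6): δ = 48.99°  ✓
  (2,3): δ = 136.02°  ·
  (2,4): δ = 54.52°  ✓
  (2,5): δ = 16.13°  ✓
  (2,6): δ = 28.44°  ✓
  (3,4): δ = 98.50°  ·
  (3,5): δ = 60.11°  ✓
  (3,6): δ = 15.54°  ✓
  (4,5): δ = 141.61°  ·
  (4,6): δ = 97.04°  ·
  (5,6): δ = 135.43°  ·
antipodal pairs: 10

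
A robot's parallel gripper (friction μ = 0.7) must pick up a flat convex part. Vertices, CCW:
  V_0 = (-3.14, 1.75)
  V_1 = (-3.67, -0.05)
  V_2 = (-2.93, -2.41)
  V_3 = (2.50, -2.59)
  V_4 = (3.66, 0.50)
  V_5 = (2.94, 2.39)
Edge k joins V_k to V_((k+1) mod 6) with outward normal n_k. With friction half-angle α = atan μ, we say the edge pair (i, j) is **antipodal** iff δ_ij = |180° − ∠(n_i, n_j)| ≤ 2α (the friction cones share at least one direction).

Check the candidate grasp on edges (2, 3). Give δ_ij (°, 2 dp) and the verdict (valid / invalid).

α = atan 0.7 = 34.99°;  2α = 69.98°
edge 2: e_2 = (+5.43, -0.18);  n_2 = (-0.0331, -0.9995)
edge 3: e_3 = (+1.16, +3.09);  n_3 = (+0.9362, -0.3515)
∠(n_2, n_3) = 71.32°
δ = |180° − 71.32°| = 108.68°
108.68° > 2α = 69.98°  →  invalid

δ = 108.68°, invalid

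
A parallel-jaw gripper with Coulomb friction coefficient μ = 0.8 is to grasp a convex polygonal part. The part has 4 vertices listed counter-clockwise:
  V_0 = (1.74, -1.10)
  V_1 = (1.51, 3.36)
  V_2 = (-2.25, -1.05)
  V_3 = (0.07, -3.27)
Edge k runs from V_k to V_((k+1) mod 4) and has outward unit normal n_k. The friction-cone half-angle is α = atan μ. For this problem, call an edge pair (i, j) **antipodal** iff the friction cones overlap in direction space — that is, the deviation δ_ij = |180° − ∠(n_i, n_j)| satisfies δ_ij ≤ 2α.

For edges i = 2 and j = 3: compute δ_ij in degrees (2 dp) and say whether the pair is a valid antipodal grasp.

δ = 83.84°, invalid

α = atan 0.8 = 38.66°;  2α = 77.32°
edge 2: e_2 = (+2.32, -2.22);  n_2 = (-0.6914, -0.7225)
edge 3: e_3 = (+1.67, +2.17);  n_3 = (+0.7925, -0.6099)
∠(n_2, n_3) = 96.16°
δ = |180° − 96.16°| = 83.84°
83.84° > 2α = 77.32°  →  invalid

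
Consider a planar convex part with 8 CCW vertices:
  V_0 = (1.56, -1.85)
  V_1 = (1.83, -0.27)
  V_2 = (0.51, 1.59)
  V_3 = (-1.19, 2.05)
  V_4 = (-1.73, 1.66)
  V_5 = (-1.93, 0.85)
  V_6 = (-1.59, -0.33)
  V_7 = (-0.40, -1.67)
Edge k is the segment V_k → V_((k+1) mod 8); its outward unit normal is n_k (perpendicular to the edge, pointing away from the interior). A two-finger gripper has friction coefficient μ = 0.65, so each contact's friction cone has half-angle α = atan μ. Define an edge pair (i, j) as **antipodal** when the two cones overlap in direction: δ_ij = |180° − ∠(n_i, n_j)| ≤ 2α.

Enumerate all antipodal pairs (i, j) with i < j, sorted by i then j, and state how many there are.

α = atan 0.65 = 33.02°;  2α = 66.05°
n_0 = (+0.9857, -0.1684)
n_1 = (+0.8155, +0.5787)
n_2 = (+0.2612, +0.9653)
n_3 = (-0.5855, +0.8107)
n_4 = (-0.9708, +0.2397)
n_5 = (-0.9609, -0.2769)
n_6 = (-0.7477, -0.6640)
n_7 = (-0.0915, -0.9958)
  (0,1): δ = 134.94°  ·
  (0,2): δ = 95.44°  ·
  (0,3): δ = 44.46°  ✓
  (0,4): δ = 4.17°  ✓
  (0,5): δ = 25.77°  ✓
  (0,6): δ = 51.30°  ✓
  (0,7): δ = 94.45°  ·
  (1,2): δ = 140.50°  ·
  (1,3): δ = 89.52°  ·
  (1,4): δ = 49.23°  ✓
  (1,5): δ = 19.29°  ✓
  (1,6): δ = 6.24°  ✓
  (1,7): δ = 49.39°  ✓
  (2,3): δ = 129.02°  ·
  (2,4): δ = 88.73°  ·
  (2,5): δ = 58.79°  ✓
  (2,6): δ = 33.25°  ✓
  (2,7): δ = 9.89°  ✓
  (3,4): δ = 139.71°  ·
  (3,5): δ = 109.76°  ·
  (3,6): δ = 84.23°  ·
  (3,7): δ = 41.08°  ✓
  (4,5): δ = 150.06°  ·
  (4,6): δ = 124.52°  ·
  (4,7): δ = 81.38°  ·
  (5,6): δ = 154.47°  ·
  (5,7): δ = 111.32°  ·
  (6,7): δ = 136.85°  ·
antipodal pairs: 12

count = 12; pairs: (0,3), (0,4), (0,5), (0,6), (1,4), (1,5), (1,6), (1,7), (2,5), (2,6), (2,7), (3,7)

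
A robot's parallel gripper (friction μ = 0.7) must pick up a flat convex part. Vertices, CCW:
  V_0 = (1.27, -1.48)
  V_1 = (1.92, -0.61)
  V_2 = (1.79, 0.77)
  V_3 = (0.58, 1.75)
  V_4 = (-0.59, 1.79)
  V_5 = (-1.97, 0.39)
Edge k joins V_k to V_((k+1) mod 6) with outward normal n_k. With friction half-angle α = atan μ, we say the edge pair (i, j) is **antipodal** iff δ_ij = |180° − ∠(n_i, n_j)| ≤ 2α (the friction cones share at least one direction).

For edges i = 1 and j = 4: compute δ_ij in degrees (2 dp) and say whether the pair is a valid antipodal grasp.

α = atan 0.7 = 34.99°;  2α = 69.98°
edge 1: e_1 = (-0.13, +1.38);  n_1 = (+0.9956, +0.0938)
edge 4: e_4 = (-1.38, -1.40);  n_4 = (-0.7122, +0.7020)
∠(n_1, n_4) = 130.03°
δ = |180° − 130.03°| = 49.97°
49.97° ≤ 2α = 69.98°  →  valid

δ = 49.97°, valid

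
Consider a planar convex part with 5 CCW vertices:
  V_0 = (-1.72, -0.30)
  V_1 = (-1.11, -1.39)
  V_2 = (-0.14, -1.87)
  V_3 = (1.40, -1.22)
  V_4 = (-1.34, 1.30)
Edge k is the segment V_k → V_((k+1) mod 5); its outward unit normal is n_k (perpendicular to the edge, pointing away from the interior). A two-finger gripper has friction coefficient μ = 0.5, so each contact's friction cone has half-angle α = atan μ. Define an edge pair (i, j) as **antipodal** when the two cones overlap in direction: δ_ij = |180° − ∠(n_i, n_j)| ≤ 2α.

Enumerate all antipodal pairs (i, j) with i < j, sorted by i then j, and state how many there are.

count = 2; pairs: (0,3), (1,3)

α = atan 0.5 = 26.57°;  2α = 53.13°
n_0 = (-0.8726, -0.4884)
n_1 = (-0.4435, -0.8963)
n_2 = (+0.3889, -0.9213)
n_3 = (+0.6769, +0.7360)
n_4 = (-0.9729, +0.2311)
  (0,1): δ = 145.56°  ·
  (0,2): δ = 96.35°  ·
  (0,3): δ = 18.16°  ✓
  (0,4): δ = 137.41°  ·
  (1,2): δ = 130.79°  ·
  (1,3): δ = 16.28°  ✓
  (1,4): δ = 102.97°  ·
  (2,3): δ = 65.49°  ·
  (2,4): δ = 53.76°  ·
  (3,4): δ = 60.76°  ·
antipodal pairs: 2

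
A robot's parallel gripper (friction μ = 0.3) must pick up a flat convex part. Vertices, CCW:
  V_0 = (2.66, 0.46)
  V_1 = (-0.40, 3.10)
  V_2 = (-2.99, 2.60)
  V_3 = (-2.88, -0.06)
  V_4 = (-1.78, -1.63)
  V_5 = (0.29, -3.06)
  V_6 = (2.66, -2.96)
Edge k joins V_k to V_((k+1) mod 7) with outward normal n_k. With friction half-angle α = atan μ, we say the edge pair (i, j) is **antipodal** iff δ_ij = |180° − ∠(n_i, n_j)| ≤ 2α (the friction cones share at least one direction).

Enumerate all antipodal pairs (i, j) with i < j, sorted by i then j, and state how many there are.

count = 4; pairs: (0,3), (0,4), (1,5), (2,6)

α = atan 0.3 = 16.70°;  2α = 33.40°
n_0 = (+0.6532, +0.7572)
n_1 = (-0.1896, +0.9819)
n_2 = (-0.9991, -0.0413)
n_3 = (-0.8190, -0.5738)
n_4 = (-0.5684, -0.8228)
n_5 = (+0.0422, -0.9991)
n_6 = (+1.0000, -0.0000)
  (0,1): δ = 128.29°  ·
  (0,2): δ = 46.85°  ·
  (0,3): δ = 14.20°  ✓
  (0,4): δ = 6.15°  ✓
  (0,5): δ = 43.20°  ·
  (0,6): δ = 130.79°  ·
  (1,2): δ = 98.56°  ·
  (1,3): δ = 65.91°  ·
  (1,4): δ = 45.56°  ·
  (1,5): δ = 8.51°  ✓
  (1,6): δ = 79.07°  ·
  (2,3): δ = 147.35°  ·
  (2,4): δ = 127.01°  ·
  (2,5): δ = 89.95°  ·
  (2,6): δ = 2.37°  ✓
  (3,4): δ = 159.65°  ·
  (3,5): δ = 122.60°  ·
  (3,6): δ = 35.02°  ·
  (4,5): δ = 142.95°  ·
  (4,6): δ = 55.36°  ·
  (5,6): δ = 92.42°  ·
antipodal pairs: 4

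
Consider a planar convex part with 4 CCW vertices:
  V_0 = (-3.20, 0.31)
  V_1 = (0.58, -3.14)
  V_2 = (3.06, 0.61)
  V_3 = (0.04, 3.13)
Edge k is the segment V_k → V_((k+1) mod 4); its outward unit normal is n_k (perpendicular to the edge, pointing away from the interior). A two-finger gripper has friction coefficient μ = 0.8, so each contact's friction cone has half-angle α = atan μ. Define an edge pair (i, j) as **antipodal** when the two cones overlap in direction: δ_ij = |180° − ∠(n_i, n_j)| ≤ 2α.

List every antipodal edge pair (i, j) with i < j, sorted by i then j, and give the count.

count = 2; pairs: (0,2), (1,3)

α = atan 0.8 = 38.66°;  2α = 77.32°
n_0 = (-0.6741, -0.7386)
n_1 = (+0.8341, -0.5516)
n_2 = (+0.6407, +0.7678)
n_3 = (-0.6565, +0.7543)
  (0,1): δ = 81.09°  ·
  (0,2): δ = 2.54°  ✓
  (0,3): δ = 83.42°  ·
  (1,2): δ = 96.36°  ·
  (1,3): δ = 15.49°  ✓
  (2,3): δ = 99.12°  ·
antipodal pairs: 2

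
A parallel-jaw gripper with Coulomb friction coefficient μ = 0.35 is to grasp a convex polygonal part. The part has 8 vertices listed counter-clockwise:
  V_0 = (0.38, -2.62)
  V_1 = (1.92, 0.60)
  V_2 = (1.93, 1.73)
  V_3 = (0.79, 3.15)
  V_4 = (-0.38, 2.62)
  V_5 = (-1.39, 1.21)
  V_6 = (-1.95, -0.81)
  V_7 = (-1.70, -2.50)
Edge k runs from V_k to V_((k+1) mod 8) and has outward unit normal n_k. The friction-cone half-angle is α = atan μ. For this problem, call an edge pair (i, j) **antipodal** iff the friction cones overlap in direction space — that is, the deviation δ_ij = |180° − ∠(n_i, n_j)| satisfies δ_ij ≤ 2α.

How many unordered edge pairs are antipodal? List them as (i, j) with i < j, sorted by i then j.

count = 8; pairs: (0,4), (0,5), (0,6), (1,4), (1,5), (1,6), (2,6), (3,7)

α = atan 0.35 = 19.29°;  2α = 38.58°
n_0 = (+0.9021, -0.4315)
n_1 = (+1.0000, -0.0088)
n_2 = (+0.7798, +0.6260)
n_3 = (-0.4126, +0.9109)
n_4 = (-0.8130, +0.5823)
n_5 = (-0.9637, +0.2672)
n_6 = (-0.9892, -0.1463)
n_7 = (-0.0576, -0.9983)
  (0,1): δ = 154.95°  ·
  (0,2): δ = 115.68°  ·
  (0,3): δ = 40.07°  ·
  (0,4): δ = 10.05°  ✓
  (0,5): δ = 10.07°  ✓
  (0,6): δ = 33.97°  ✓
  (0,7): δ = 112.26°  ·
  (1,2): δ = 140.73°  ·
  (1,3): δ = 65.12°  ·
  (1,4): δ = 35.11°  ✓
  (1,5): δ = 14.99°  ✓
  (1,6): δ = 8.92°  ✓
  (1,7): δ = 87.21°  ·
  (2,3): δ = 104.39°  ·
  (2,4): δ = 74.37°  ·
  (2,5): δ = 54.25°  ·
  (2,6): δ = 30.34°  ✓
  (2,7): δ = 47.94°  ·
  (3,4): δ = 149.98°  ·
  (3,5): δ = 129.86°  ·
  (3,6): δ = 105.96°  ·
  (3,7): δ = 27.67°  ✓
  (4,5): δ = 159.88°  ·
  (4,6): δ = 135.97°  ·
  (4,7): δ = 57.69°  ·
  (5,6): δ = 156.09°  ·
  (5,7): δ = 77.81°  ·
  (6,7): δ = 101.72°  ·
antipodal pairs: 8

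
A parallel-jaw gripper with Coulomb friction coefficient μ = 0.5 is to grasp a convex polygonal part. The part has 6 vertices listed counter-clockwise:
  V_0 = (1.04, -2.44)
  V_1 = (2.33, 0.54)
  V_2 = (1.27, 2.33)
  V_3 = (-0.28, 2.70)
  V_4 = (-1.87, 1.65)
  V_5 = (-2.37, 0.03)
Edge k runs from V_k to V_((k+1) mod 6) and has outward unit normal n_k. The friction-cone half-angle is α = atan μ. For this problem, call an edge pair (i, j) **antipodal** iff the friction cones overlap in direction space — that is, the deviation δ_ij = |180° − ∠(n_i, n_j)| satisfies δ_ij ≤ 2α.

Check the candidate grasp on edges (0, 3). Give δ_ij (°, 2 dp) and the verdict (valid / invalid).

α = atan 0.5 = 26.57°;  2α = 53.13°
edge 0: e_0 = (+1.29, +2.98);  n_0 = (+0.9177, -0.3973)
edge 3: e_3 = (-1.59, -1.05);  n_3 = (-0.5511, +0.8345)
∠(n_0, n_3) = 146.85°
δ = |180° − 146.85°| = 33.15°
33.15° ≤ 2α = 53.13°  →  valid

δ = 33.15°, valid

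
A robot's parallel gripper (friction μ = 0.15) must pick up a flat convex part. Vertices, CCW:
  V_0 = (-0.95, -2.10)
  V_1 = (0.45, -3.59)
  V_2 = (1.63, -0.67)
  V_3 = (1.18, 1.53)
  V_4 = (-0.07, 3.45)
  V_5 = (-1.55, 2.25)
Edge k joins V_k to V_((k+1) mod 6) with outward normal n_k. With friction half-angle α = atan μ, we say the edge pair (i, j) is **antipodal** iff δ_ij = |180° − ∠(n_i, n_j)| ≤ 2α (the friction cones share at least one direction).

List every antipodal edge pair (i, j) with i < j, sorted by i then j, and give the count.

α = atan 0.15 = 8.53°;  2α = 17.06°
n_0 = (-0.7288, -0.6848)
n_1 = (+0.9272, -0.3747)
n_2 = (+0.9797, +0.2004)
n_3 = (+0.8380, +0.5456)
n_4 = (-0.6298, +0.7768)
n_5 = (-0.9906, -0.1366)
  (0,1): δ = 65.22°  ·
  (0,2): δ = 31.66°  ·
  (0,3): δ = 10.15°  ✓
  (0,4): δ = 85.82°  ·
  (0,5): δ = 144.64°  ·
  (1,2): δ = 146.44°  ·
  (1,3): δ = 124.93°  ·
  (1,4): δ = 28.96°  ·
  (1,5): δ = 29.86°  ·
  (2,3): δ = 158.49°  ·
  (2,4): δ = 62.52°  ·
  (2,5): δ = 3.71°  ✓
  (3,4): δ = 84.03°  ·
  (3,5): δ = 25.21°  ·
  (4,5): δ = 121.18°  ·
antipodal pairs: 2

count = 2; pairs: (0,3), (2,5)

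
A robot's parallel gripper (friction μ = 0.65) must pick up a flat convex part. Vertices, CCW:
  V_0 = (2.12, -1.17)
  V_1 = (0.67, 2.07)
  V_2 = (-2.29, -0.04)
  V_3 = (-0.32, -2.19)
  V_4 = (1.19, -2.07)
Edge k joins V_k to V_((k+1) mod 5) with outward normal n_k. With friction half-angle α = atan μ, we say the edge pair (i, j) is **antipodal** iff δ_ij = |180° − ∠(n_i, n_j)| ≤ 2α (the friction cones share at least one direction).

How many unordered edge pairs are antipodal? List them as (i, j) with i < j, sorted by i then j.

count = 3; pairs: (0,2), (1,3), (1,4)

α = atan 0.65 = 33.02°;  2α = 66.05°
n_0 = (+0.9128, +0.4085)
n_1 = (-0.5805, +0.8143)
n_2 = (-0.7373, -0.6756)
n_3 = (+0.0792, -0.9969)
n_4 = (+0.6954, -0.7186)
  (0,1): δ = 78.63°  ·
  (0,2): δ = 18.39°  ✓
  (0,3): δ = 70.43°  ·
  (0,4): δ = 109.95°  ·
  (1,2): δ = 82.98°  ·
  (1,3): δ = 30.94°  ✓
  (1,4): δ = 8.58°  ✓
  (2,3): δ = 127.95°  ·
  (2,4): δ = 88.44°  ·
  (3,4): δ = 140.48°  ·
antipodal pairs: 3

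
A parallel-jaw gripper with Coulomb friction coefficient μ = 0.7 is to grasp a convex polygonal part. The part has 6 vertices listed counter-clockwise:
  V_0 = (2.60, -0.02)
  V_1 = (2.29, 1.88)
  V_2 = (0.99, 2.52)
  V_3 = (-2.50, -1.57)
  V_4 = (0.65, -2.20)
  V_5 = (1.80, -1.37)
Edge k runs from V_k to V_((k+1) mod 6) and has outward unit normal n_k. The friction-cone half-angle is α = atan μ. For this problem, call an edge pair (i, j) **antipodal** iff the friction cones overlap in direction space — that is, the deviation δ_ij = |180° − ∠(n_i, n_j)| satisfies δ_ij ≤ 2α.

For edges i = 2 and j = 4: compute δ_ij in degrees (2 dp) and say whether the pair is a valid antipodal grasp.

δ = 13.71°, valid

α = atan 0.7 = 34.99°;  2α = 69.98°
edge 2: e_2 = (-3.49, -4.09);  n_2 = (-0.7607, +0.6491)
edge 4: e_4 = (+1.15, +0.83);  n_4 = (+0.5852, -0.8109)
∠(n_2, n_4) = 166.29°
δ = |180° − 166.29°| = 13.71°
13.71° ≤ 2α = 69.98°  →  valid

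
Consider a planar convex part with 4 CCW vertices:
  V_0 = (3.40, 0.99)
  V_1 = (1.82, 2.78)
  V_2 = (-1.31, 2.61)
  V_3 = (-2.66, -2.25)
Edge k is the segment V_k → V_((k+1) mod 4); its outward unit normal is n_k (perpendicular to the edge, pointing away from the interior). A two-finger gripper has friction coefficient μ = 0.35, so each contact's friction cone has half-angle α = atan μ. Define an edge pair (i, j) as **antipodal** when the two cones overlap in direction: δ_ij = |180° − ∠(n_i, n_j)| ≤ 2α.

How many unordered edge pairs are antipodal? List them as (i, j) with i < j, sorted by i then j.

count = 1; pairs: (1,3)

α = atan 0.35 = 19.29°;  2α = 38.58°
n_0 = (+0.7497, +0.6618)
n_1 = (-0.0542, +0.9985)
n_2 = (-0.9635, +0.2676)
n_3 = (+0.4715, -0.8819)
  (0,1): δ = 128.33°  ·
  (0,2): δ = 56.96°  ·
  (0,3): δ = 76.70°  ·
  (1,2): δ = 108.63°  ·
  (1,3): δ = 25.02°  ✓
  (2,3): δ = 46.34°  ·
antipodal pairs: 1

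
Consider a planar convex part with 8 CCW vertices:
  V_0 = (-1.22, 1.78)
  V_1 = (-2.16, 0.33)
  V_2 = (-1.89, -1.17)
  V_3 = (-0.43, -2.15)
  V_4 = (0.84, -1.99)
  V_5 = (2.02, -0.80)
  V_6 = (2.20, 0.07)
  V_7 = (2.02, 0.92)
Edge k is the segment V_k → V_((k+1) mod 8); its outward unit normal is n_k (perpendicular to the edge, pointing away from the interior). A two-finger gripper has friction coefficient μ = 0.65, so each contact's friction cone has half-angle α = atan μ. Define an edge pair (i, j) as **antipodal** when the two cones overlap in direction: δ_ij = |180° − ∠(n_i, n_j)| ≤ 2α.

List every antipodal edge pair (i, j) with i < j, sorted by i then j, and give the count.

α = atan 0.65 = 33.02°;  2α = 66.05°
n_0 = (-0.8391, +0.5440)
n_1 = (-0.9842, -0.1772)
n_2 = (-0.5573, -0.8303)
n_3 = (+0.1250, -0.9922)
n_4 = (+0.7101, -0.7041)
n_5 = (+0.9793, -0.2026)
n_6 = (+0.9783, +0.2072)
n_7 = (+0.2565, +0.9665)
  (0,1): δ = 136.84°  ·
  (0,2): δ = 90.92°  ·
  (0,3): δ = 49.87°  ✓
  (0,4): δ = 11.80°  ✓
  (0,5): δ = 21.26°  ✓
  (0,6): δ = 44.91°  ✓
  (0,7): δ = 108.09°  ·
  (1,2): δ = 134.07°  ·
  (1,3): δ = 93.02°  ·
  (1,4): δ = 54.96°  ✓
  (1,5): δ = 21.89°  ✓
  (1,6): δ = 1.75°  ✓
  (1,7): δ = 64.93°  ✓
  (2,3): δ = 138.95°  ·
  (2,4): δ = 100.89°  ·
  (2,5): δ = 67.82°  ·
  (2,6): δ = 44.17°  ✓
  (2,7): δ = 19.01°  ✓
  (3,4): δ = 141.94°  ·
  (3,5): δ = 108.87°  ·
  (3,6): δ = 85.22°  ·
  (3,7): δ = 22.05°  ✓
  (4,5): δ = 146.93°  ·
  (4,6): δ = 123.29°  ·
  (4,7): δ = 60.11°  ✓
  (5,6): δ = 156.35°  ·
  (5,7): δ = 93.18°  ·
  (6,7): δ = 116.82°  ·
antipodal pairs: 12

count = 12; pairs: (0,3), (0,4), (0,5), (0,6), (1,4), (1,5), (1,6), (1,7), (2,6), (2,7), (3,7), (4,7)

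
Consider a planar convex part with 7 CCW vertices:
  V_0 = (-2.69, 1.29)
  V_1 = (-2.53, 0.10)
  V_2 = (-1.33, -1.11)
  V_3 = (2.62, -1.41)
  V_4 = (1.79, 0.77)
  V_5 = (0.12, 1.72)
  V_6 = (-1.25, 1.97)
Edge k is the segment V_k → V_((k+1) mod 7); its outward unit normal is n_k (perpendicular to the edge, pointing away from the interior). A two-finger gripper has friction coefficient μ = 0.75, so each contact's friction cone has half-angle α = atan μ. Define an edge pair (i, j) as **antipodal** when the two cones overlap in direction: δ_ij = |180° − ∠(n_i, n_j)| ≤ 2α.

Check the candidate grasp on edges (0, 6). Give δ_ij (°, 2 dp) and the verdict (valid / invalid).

α = atan 0.75 = 36.87°;  2α = 73.74°
edge 0: e_0 = (+0.16, -1.19);  n_0 = (-0.9911, -0.1333)
edge 6: e_6 = (-1.44, -0.68);  n_6 = (-0.4270, +0.9042)
∠(n_0, n_6) = 72.38°
δ = |180° − 72.38°| = 107.62°
107.62° > 2α = 73.74°  →  invalid

δ = 107.62°, invalid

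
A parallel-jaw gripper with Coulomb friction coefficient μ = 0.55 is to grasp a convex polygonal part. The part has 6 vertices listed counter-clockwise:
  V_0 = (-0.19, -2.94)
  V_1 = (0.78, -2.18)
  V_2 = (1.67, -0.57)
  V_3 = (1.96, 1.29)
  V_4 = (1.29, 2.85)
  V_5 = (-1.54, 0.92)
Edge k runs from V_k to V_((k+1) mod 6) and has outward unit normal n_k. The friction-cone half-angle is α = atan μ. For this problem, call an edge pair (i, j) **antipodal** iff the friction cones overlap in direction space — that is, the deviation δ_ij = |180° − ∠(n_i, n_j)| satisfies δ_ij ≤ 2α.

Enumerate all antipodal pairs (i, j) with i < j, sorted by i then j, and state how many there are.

α = atan 0.55 = 28.81°;  2α = 57.62°
n_0 = (+0.6167, -0.7872)
n_1 = (+0.8752, -0.4838)
n_2 = (+0.9881, -0.1541)
n_3 = (+0.9188, +0.3946)
n_4 = (-0.5634, +0.8262)
n_5 = (-0.9439, -0.3301)
  (0,1): δ = 157.01°  ·
  (0,2): δ = 136.94°  ·
  (0,3): δ = 104.84°  ·
  (0,4): δ = 3.79°  ✓
  (0,5): δ = 71.20°  ·
  (1,2): δ = 159.93°  ·
  (1,3): δ = 127.82°  ·
  (1,4): δ = 26.77°  ✓
  (1,5): δ = 48.21°  ✓
  (2,3): δ = 147.90°  ·
  (2,4): δ = 46.84°  ✓
  (2,5): δ = 28.14°  ✓
  (3,4): δ = 78.95°  ·
  (3,5): δ = 3.97°  ✓
  (4,5): δ = 105.02°  ·
antipodal pairs: 6

count = 6; pairs: (0,4), (1,4), (1,5), (2,4), (2,5), (3,5)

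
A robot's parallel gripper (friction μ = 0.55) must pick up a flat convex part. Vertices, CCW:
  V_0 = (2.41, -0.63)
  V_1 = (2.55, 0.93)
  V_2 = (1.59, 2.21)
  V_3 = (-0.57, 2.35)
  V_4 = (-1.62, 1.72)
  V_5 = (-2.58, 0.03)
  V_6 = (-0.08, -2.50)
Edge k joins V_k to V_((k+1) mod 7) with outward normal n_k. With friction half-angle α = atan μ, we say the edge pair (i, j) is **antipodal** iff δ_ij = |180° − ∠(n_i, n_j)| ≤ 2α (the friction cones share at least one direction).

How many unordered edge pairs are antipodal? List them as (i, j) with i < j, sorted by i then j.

α = atan 0.55 = 28.81°;  2α = 57.62°
n_0 = (+0.9960, -0.0894)
n_1 = (+0.8000, +0.6000)
n_2 = (+0.0647, +0.9979)
n_3 = (-0.5145, +0.8575)
n_4 = (-0.8695, +0.4939)
n_5 = (-0.7113, -0.7029)
n_6 = (+0.6005, -0.7996)
  (0,1): δ = 138.00°  ·
  (0,2): δ = 88.58°  ·
  (0,3): δ = 53.91°  ✓
  (0,4): δ = 24.47°  ✓
  (0,5): δ = 49.79°  ✓
  (0,6): δ = 132.03°  ·
  (1,2): δ = 130.58°  ·
  (1,3): δ = 95.91°  ·
  (1,4): δ = 66.47°  ·
  (1,5): δ = 7.79°  ✓
  (1,6): δ = 90.04°  ·
  (2,3): δ = 145.33°  ·
  (2,4): δ = 115.89°  ·
  (2,5): δ = 41.63°  ✓
  (2,6): δ = 40.62°  ✓
  (3,4): δ = 150.56°  ·
  (3,5): δ = 76.31°  ·
  (3,6): δ = 5.94°  ✓
  (4,5): δ = 105.74°  ·
  (4,6): δ = 23.49°  ✓
  (5,6): δ = 97.75°  ·
antipodal pairs: 8

count = 8; pairs: (0,3), (0,4), (0,5), (1,5), (2,5), (2,6), (3,6), (4,6)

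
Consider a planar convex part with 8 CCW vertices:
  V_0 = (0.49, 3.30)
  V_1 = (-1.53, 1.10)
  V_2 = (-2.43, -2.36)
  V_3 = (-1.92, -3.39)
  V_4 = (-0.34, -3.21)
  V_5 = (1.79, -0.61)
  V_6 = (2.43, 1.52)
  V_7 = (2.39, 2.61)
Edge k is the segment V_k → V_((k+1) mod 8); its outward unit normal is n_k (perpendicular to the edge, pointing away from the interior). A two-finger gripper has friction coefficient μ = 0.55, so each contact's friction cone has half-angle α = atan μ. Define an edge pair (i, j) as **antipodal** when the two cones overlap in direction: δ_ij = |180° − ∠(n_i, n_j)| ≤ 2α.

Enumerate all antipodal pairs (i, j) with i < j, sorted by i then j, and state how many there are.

count = 11; pairs: (0,3), (0,4), (0,5), (0,6), (1,4), (1,5), (1,6), (2,5), (2,6), (2,7), (3,7)

α = atan 0.55 = 28.81°;  2α = 57.62°
n_0 = (-0.7366, +0.6763)
n_1 = (-0.9678, +0.2517)
n_2 = (-0.8962, -0.4437)
n_3 = (+0.1132, -0.9936)
n_4 = (+0.7736, -0.6337)
n_5 = (+0.9577, -0.2878)
n_6 = (+0.9993, +0.0367)
n_7 = (+0.3413, +0.9399)
  (0,1): δ = 152.02°  ·
  (0,2): δ = 111.10°  ·
  (0,3): δ = 40.94°  ✓
  (0,4): δ = 3.23°  ✓
  (0,5): δ = 25.83°  ✓
  (0,6): δ = 44.66°  ✓
  (0,7): δ = 112.60°  ·
  (1,2): δ = 139.08°  ·
  (1,3): δ = 68.92°  ·
  (1,4): δ = 24.74°  ✓
  (1,5): δ = 2.14°  ✓
  (1,6): δ = 16.68°  ✓
  (1,7): δ = 84.62°  ·
  (2,3): δ = 109.84°  ·
  (2,4): δ = 65.67°  ·
  (2,5): δ = 43.07°  ✓
  (2,6): δ = 24.24°  ✓
  (2,7): δ = 43.70°  ✓
  (3,4): δ = 135.82°  ·
  (3,5): δ = 113.22°  ·
  (3,6): δ = 94.40°  ·
  (3,7): δ = 26.46°  ✓
  (4,5): δ = 157.40°  ·
  (4,6): δ = 138.57°  ·
  (4,7): δ = 70.63°  ·
  (5,6): δ = 161.17°  ·
  (5,7): δ = 93.23°  ·
  (6,7): δ = 112.06°  ·
antipodal pairs: 11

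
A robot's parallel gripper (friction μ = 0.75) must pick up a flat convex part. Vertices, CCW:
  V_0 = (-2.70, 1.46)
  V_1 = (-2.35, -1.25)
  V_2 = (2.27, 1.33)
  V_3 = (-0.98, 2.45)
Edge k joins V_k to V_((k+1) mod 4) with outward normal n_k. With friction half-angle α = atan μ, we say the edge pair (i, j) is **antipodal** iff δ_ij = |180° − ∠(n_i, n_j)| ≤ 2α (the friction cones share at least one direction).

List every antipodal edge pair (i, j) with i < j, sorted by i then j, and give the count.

α = atan 0.75 = 36.87°;  2α = 73.74°
n_0 = (-0.9918, -0.1281)
n_1 = (+0.4876, -0.8731)
n_2 = (+0.3258, +0.9454)
n_3 = (-0.4988, +0.8667)
  (0,1): δ = 68.18°  ✓
  (0,2): δ = 63.63°  ✓
  (0,3): δ = 112.56°  ·
  (1,2): δ = 48.20°  ✓
  (1,3): δ = 0.74°  ✓
  (2,3): δ = 131.06°  ·
antipodal pairs: 4

count = 4; pairs: (0,1), (0,2), (1,2), (1,3)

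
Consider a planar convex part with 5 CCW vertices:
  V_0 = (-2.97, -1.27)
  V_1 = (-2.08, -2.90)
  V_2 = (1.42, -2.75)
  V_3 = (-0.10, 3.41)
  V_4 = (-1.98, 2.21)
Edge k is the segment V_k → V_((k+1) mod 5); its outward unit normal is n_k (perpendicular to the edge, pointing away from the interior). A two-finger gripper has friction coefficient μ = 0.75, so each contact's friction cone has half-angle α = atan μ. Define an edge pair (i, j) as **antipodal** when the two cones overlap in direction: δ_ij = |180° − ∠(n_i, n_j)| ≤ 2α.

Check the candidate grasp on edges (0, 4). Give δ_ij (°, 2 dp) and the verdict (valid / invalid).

δ = 135.48°, invalid

α = atan 0.75 = 36.87°;  2α = 73.74°
edge 0: e_0 = (+0.89, -1.63);  n_0 = (-0.8777, -0.4792)
edge 4: e_4 = (-0.99, -3.48);  n_4 = (-0.9618, +0.2736)
∠(n_0, n_4) = 44.52°
δ = |180° − 44.52°| = 135.48°
135.48° > 2α = 73.74°  →  invalid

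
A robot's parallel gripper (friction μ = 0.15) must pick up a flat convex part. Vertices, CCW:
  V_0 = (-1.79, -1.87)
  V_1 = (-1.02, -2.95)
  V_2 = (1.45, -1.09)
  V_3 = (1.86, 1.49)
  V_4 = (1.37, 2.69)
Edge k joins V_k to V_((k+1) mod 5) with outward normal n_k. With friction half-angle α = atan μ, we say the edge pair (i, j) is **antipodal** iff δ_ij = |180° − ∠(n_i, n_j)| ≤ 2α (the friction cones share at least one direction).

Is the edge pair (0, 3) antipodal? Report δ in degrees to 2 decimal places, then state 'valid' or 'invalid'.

δ = 13.28°, valid

α = atan 0.15 = 8.53°;  2α = 17.06°
edge 0: e_0 = (+0.77, -1.08);  n_0 = (-0.8142, -0.5805)
edge 3: e_3 = (-0.49, +1.20);  n_3 = (+0.9258, +0.3780)
∠(n_0, n_3) = 166.72°
δ = |180° − 166.72°| = 13.28°
13.28° ≤ 2α = 17.06°  →  valid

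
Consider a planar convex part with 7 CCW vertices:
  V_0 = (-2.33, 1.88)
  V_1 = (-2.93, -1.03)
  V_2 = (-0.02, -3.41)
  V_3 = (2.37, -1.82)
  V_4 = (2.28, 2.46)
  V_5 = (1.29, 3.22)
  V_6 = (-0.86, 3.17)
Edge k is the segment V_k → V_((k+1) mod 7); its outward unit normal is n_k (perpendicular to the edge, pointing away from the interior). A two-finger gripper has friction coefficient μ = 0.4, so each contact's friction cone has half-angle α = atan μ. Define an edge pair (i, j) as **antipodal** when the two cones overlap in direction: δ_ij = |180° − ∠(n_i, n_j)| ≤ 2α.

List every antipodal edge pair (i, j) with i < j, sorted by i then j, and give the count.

α = atan 0.4 = 21.80°;  2α = 43.60°
n_0 = (-0.9794, +0.2019)
n_1 = (-0.6331, -0.7741)
n_2 = (+0.5539, -0.8326)
n_3 = (+0.9998, +0.0210)
n_4 = (+0.6089, +0.7932)
n_5 = (-0.0232, +0.9997)
n_6 = (-0.6596, +0.7516)
  (0,1): δ = 117.63°  ·
  (0,2): δ = 44.71°  ·
  (0,3): δ = 12.85°  ✓
  (0,4): δ = 64.14°  ·
  (0,5): δ = 102.98°  ·
  (0,6): δ = 142.92°  ·
  (1,2): δ = 107.09°  ·
  (1,3): δ = 49.52°  ·
  (1,4): δ = 1.77°  ✓
  (1,5): δ = 40.61°  ✓
  (1,6): δ = 80.55°  ·
  (2,3): δ = 122.43°  ·
  (2,4): δ = 71.15°  ·
  (2,5): δ = 32.30°  ✓
  (2,6): δ = 7.63°  ✓
  (3,4): δ = 128.72°  ·
  (3,5): δ = 89.87°  ·
  (3,6): δ = 49.94°  ·
  (4,5): δ = 141.16°  ·
  (4,6): δ = 101.22°  ·
  (5,6): δ = 140.06°  ·
antipodal pairs: 5

count = 5; pairs: (0,3), (1,4), (1,5), (2,5), (2,6)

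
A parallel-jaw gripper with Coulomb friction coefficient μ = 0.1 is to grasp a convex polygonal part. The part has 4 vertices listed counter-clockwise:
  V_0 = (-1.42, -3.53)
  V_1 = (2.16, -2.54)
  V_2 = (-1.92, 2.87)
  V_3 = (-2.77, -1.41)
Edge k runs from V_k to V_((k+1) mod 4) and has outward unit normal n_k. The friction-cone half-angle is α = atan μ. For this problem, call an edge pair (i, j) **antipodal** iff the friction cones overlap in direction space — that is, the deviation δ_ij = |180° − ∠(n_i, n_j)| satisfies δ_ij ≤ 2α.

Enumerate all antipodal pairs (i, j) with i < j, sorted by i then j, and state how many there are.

count = 1; pairs: (1,3)

α = atan 0.1 = 5.71°;  2α = 11.42°
n_0 = (+0.2665, -0.9638)
n_1 = (+0.7984, +0.6021)
n_2 = (-0.9808, +0.1948)
n_3 = (-0.8435, -0.5371)
  (0,1): δ = 68.44°  ·
  (0,2): δ = 63.31°  ·
  (0,3): δ = 107.03°  ·
  (1,2): δ = 48.25°  ·
  (1,3): δ = 4.53°  ✓
  (2,3): δ = 136.28°  ·
antipodal pairs: 1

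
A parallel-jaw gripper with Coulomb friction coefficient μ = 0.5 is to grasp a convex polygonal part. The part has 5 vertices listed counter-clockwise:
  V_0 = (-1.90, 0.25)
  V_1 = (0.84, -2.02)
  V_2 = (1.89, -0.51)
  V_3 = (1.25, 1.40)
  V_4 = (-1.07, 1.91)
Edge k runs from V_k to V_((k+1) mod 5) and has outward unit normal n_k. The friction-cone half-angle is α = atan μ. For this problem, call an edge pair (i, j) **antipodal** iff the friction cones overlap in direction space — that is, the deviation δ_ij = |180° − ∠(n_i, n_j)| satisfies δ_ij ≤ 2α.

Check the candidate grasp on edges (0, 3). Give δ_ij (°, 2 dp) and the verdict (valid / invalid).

δ = 27.24°, valid

α = atan 0.5 = 26.57°;  2α = 53.13°
edge 0: e_0 = (+2.74, -2.27);  n_0 = (-0.6380, -0.7701)
edge 3: e_3 = (-2.32, +0.51);  n_3 = (+0.2147, +0.9767)
∠(n_0, n_3) = 152.76°
δ = |180° − 152.76°| = 27.24°
27.24° ≤ 2α = 53.13°  →  valid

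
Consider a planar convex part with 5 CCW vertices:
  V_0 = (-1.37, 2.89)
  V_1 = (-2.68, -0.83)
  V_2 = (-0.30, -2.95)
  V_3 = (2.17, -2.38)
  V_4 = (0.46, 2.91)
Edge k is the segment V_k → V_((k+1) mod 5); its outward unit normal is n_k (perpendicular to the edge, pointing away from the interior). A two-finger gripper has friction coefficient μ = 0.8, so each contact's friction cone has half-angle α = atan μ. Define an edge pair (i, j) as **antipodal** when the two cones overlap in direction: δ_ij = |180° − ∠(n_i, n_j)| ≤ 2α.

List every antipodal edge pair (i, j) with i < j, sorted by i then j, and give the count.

count = 5; pairs: (0,2), (0,3), (1,3), (1,4), (2,4)

α = atan 0.8 = 38.66°;  2α = 77.32°
n_0 = (-0.9432, +0.3322)
n_1 = (-0.6651, -0.7467)
n_2 = (+0.2249, -0.9744)
n_3 = (+0.9515, +0.3076)
n_4 = (-0.0109, +0.9999)
  (0,1): δ = 112.29°  ·
  (0,2): δ = 57.61°  ✓
  (0,3): δ = 37.31°  ✓
  (0,4): δ = 110.03°  ·
  (1,2): δ = 125.31°  ·
  (1,3): δ = 30.39°  ✓
  (1,4): δ = 42.32°  ✓
  (2,3): δ = 85.08°  ·
  (2,4): δ = 12.37°  ✓
  (3,4): δ = 107.29°  ·
antipodal pairs: 5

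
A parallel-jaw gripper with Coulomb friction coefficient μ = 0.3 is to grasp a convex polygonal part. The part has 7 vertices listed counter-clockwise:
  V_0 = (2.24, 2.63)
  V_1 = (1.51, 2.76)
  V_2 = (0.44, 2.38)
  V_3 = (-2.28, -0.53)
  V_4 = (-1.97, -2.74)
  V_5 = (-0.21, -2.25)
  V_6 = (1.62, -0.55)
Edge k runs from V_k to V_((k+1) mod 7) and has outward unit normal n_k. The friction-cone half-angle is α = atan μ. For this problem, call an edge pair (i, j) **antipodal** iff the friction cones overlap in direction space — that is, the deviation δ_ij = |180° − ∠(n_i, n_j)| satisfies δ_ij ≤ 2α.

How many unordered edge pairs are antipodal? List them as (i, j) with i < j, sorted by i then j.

count = 7; pairs: (0,4), (1,4), (1,5), (2,4), (2,5), (2,6), (3,6)

α = atan 0.3 = 16.70°;  2α = 33.40°
n_0 = (+0.1753, +0.9845)
n_1 = (-0.3347, +0.9423)
n_2 = (-0.7306, +0.6829)
n_3 = (-0.9903, -0.1389)
n_4 = (+0.2682, -0.9634)
n_5 = (+0.6806, -0.7327)
n_6 = (+0.9815, -0.1914)
  (0,1): δ = 150.35°  ·
  (0,2): δ = 122.97°  ·
  (0,3): δ = 71.92°  ·
  (0,4): δ = 25.66°  ✓
  (0,5): δ = 52.99°  ·
  (0,6): δ = 89.07°  ·
  (1,2): δ = 152.62°  ·
  (1,3): δ = 101.57°  ·
  (1,4): δ = 3.99°  ✓
  (1,5): δ = 23.34°  ✓
  (1,6): δ = 59.42°  ·
  (2,3): δ = 128.95°  ·
  (2,4): δ = 31.38°  ✓
  (2,5): δ = 4.04°  ✓
  (2,6): δ = 32.03°  ✓
  (3,4): δ = 82.43°  ·
  (3,5): δ = 55.09°  ·
  (3,6): δ = 19.02°  ✓
  (4,5): δ = 152.67°  ·
  (4,6): δ = 116.59°  ·
  (5,6): δ = 143.92°  ·
antipodal pairs: 7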